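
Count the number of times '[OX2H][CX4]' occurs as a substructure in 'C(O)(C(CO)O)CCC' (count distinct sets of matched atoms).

3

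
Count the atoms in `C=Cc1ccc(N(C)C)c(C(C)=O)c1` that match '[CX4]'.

3

The query [CX4] means: C with X4: aliphatic carbon with exactly 4 total connections (bonds + H).
Check the 14 heavy atoms by environment: 6× c (aromatic, X3) → no; 3× C (X3) → no; 1× O (X1) → no; 3× C (X4) → match; 1× N (X3) → no.
That gives 3 matching atoms.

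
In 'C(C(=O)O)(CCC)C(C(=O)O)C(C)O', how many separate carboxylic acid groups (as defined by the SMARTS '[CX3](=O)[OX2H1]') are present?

[CX3](=O)[OX2H1] is the SMARTS for a carboxylic acid: an sp2 carbon double-bonded to O and single-bonded to an -OH oxygen.
The molecule carries 2 separate instances of a carboxylic acid group (-C(=O)OH) meeting every constraint; each maps to a distinct set of atoms, giving 2 matches.

2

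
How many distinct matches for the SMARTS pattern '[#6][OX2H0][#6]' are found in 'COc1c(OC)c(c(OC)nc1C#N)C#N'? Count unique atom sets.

3

[#6][OX2H0][#6] is the SMARTS for an ether: an aliphatic oxygen bridging two carbons with no H on the oxygen.
The molecule carries 3 separate instances of a methoxy ether (-OCH3) meeting every constraint; each maps to a distinct set of atoms, giving 3 matches.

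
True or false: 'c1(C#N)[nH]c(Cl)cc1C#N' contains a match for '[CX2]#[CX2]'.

False

The pattern [CX2]#[CX2] describes a carbon-carbon triple bond — an alkyne.
The closest candidate here is a nitrile (-C#N), but the triple bond is C#N, not C#C. No other fragment satisfies the full query, so there is no match.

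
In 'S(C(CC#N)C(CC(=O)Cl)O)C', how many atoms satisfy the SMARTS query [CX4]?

5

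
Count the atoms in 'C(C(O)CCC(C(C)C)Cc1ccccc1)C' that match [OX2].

1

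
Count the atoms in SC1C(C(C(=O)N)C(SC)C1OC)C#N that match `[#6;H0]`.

2

The query [#6;H0] means: any carbon with no attached hydrogen.
Check the 15 heavy atoms by environment: 5× C (H1) → no; 1× S (H1) → no; 2× C (H0) → match; 1× N (H0) → no; 2× O (H0) → no; 2× C (H3) → no; 1× N (H2) → no; 1× S (H0) → no.
That gives 2 matching atoms.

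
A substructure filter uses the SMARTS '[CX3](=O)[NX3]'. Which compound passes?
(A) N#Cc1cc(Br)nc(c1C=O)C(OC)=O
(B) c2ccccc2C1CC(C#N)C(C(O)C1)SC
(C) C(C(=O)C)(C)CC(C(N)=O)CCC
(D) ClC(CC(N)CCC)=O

C

[CX3](=O)[NX3] describes a carbonyl carbon bonded to a trivalent nitrogen (an amide).
(A) has a nitrile (-C#N) but the nitrile N is NX1 (triple-bonded), not NX3.
(B) has a nitrile (-C#N) but the nitrile N is NX1 (triple-bonded), not NX3.
(C) contains a primary amide (-C(=O)NH2), which satisfies every atom and bond constraint.
(D) has a primary amino group (-NH2) but the -NH2 is not attached to a carbonyl carbon.
So the answer is (C).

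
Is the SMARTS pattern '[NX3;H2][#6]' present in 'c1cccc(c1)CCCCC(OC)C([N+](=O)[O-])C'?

No

The pattern [NX3;H2][#6] describes a trivalent nitrogen with two H attached to carbon — a primary amine.
The closest candidate here is a nitro group (-[N+](=O)[O-]), but the nitrogen is [N+] with no H, not NX3H2. No other fragment satisfies the full query, so there is no match.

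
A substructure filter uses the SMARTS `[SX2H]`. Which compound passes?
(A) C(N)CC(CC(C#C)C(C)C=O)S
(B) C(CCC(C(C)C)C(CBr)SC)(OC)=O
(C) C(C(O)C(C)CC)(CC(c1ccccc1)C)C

A

[SX2H] describes an aliphatic sulfur with two connections, one being H (a thiol).
(A) contains a thiol (-SH), which satisfies every atom and bond constraint.
(B) has a methylthio ether (-SCH3) but the sulfur has H0 (bonded to two carbons), not H1.
(C) has a hydroxyl group (-OH) but it is an -OH, not an -SH.
So the answer is (A).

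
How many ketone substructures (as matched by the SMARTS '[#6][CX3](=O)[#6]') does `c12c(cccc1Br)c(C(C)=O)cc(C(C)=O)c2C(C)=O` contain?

3

[#6][CX3](=O)[#6] is the SMARTS for a ketone: a carbonyl carbon (no H) flanked by two carbons.
The molecule carries 3 separate instances of an acetyl/ketone group (-C(=O)CH3) meeting every constraint; each maps to a distinct set of atoms, giving 3 matches.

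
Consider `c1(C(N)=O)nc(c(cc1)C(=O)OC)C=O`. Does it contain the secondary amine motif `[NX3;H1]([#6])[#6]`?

No

The pattern [NX3;H1]([#6])[#6] describes a trivalent nitrogen with one H, bonded to two carbons — a secondary amine.
The closest candidate here is a primary amide (-C(=O)NH2), but the -C(=O)NH2 nitrogen has H2, not H1. No other fragment satisfies the full query, so there is no match.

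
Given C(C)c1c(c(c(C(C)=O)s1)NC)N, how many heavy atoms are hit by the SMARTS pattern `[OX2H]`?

The query [OX2H] means: aliphatic oxygen with two connections, one of which is H — an -OH oxygen.
Check the 13 heavy atoms by environment: 1× s (aromatic, H0, X2) → no; 4× c (aromatic, H0, X3) → no; 1× N (H2, X3) → no; 1× C (H2, X4) → no; 3× C (H3, X4) → no; 1× C (H0, X3) → no; 1× O (H0, X1) → no; 1× N (H1, X3) → no.
No environment satisfies the query, so 0 matching atoms.

0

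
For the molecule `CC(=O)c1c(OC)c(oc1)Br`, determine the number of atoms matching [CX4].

2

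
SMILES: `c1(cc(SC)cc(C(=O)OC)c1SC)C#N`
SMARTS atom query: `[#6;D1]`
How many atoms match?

3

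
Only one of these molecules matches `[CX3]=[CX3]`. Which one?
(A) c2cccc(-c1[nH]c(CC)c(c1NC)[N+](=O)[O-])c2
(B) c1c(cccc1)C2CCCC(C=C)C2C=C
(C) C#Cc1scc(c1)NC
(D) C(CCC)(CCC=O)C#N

B

[CX3]=[CX3] describes a non-aromatic C=C double bond between two sp2 carbons (an alkene).
(A) has an ethyl group (-CH2CH3) but its C-C bond is a single bond between CX4 carbons, not CX3=CX3.
(B) contains a vinyl group (-CH=CH2), which satisfies every atom and bond constraint.
(C) has an ethynyl group (-C#CH) but the C-C bond is a triple bond, not a double bond.
(D) has an ethyl group (-CH2CH3) but its C-C bond is a single bond between CX4 carbons, not CX3=CX3.
So the answer is (B).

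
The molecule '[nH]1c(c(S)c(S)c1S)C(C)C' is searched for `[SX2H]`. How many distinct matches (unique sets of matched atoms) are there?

3

[SX2H] is the SMARTS for a thiol: an aliphatic sulfur with two connections, one being H.
The molecule carries 3 separate instances of a thiol (-SH) meeting every constraint; each maps to a distinct set of atoms, giving 3 matches.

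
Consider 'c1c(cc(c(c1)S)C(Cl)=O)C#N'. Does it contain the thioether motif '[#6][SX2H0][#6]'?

No

The pattern [#6][SX2H0][#6] describes an aliphatic sulfur bridging two carbons with no H on the sulfur — a thioether.
The closest candidate here is a thiol (-SH), but the sulfur has H1, not H0 bridging two carbons. No other fragment satisfies the full query, so there is no match.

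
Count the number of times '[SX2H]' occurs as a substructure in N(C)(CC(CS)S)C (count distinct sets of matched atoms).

[SX2H] is the SMARTS for a thiol: an aliphatic sulfur with two connections, one being H.
The molecule carries 2 separate instances of a thiol (-SH) meeting every constraint; each maps to a distinct set of atoms, giving 2 matches.

2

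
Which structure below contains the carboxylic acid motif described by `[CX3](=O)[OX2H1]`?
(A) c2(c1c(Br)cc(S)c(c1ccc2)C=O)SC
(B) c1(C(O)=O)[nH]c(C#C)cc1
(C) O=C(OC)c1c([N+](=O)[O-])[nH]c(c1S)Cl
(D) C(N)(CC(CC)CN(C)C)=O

B

[CX3](=O)[OX2H1] describes an sp2 carbon double-bonded to O and single-bonded to an -OH oxygen (a carboxylic acid).
(A) has an aldehyde (-CHO) but there is no singly-bonded oxygen on the carbonyl carbon.
(B) contains a carboxylic acid group (-C(=O)OH), which satisfies every atom and bond constraint.
(C) has a methyl-ester group (-C(=O)OCH3) but the singly-bonded O has no H (OX2H0, not OX2H1).
(D) has a primary amide (-C(=O)NH2) but the carbonyl is bonded to N, not to an -OH oxygen.
So the answer is (B).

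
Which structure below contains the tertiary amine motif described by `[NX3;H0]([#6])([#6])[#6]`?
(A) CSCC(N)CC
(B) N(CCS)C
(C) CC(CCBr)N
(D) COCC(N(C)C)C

[NX3;H0]([#6])([#6])[#6] describes a trivalent nitrogen with no H, bonded to three carbons (a tertiary amine).
(A) has a primary amino group (-NH2) but the nitrogen has H2, not H0 with three carbons.
(B) has an N-methylamino group (-NHCH3) but the nitrogen still has one H (H1), not H0.
(C) has a primary amino group (-NH2) but the nitrogen has H2, not H0 with three carbons.
(D) contains a dimethylamino group (-N(CH3)2), which satisfies every atom and bond constraint.
So the answer is (D).

D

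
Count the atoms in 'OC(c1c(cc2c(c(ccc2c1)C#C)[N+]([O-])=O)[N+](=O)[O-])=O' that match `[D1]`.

The query [D1] means: atom with exactly one heavy-atom neighbour (degree 1).
Check the 21 heavy atoms by environment: 6× c (aromatic, D3) → no; 4× c (aromatic, D2) → no; 2× N (charge +1, D3) → no; 2× O (charge -1, D1) → match; 4× O (D1) → match; 1× C (D2) → no; 1× C (D1) → match; 1× C (D3) → no.
Summing the matching environments: 2 + 4 + 1 = 7 matching atoms.

7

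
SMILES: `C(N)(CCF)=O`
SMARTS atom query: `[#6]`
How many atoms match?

Check the 6 heavy atoms by environment: 3× C → match; 1× O → no; 1× N → no; 1× F → no.
That gives 3 matching atoms.

3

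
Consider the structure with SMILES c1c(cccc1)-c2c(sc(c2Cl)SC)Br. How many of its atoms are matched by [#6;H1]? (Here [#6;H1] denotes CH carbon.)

5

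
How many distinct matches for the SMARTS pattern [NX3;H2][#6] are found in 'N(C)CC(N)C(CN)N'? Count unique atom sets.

[NX3;H2][#6] is the SMARTS for a primary amine: a trivalent nitrogen with two H attached to carbon.
The molecule carries 3 separate instances of a primary amino group (-NH2) meeting every constraint; each maps to a distinct set of atoms, giving 3 matches.

3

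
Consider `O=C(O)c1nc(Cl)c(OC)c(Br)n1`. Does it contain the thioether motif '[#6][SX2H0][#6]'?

No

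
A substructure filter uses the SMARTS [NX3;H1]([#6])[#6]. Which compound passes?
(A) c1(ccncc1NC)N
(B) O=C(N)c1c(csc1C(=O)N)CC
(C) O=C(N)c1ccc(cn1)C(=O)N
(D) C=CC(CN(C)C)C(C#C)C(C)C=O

[NX3;H1]([#6])[#6] describes a trivalent nitrogen with one H, bonded to two carbons (a secondary amine).
(A) contains an N-methylamino group (-NHCH3), which satisfies every atom and bond constraint.
(B) has a primary amide (-C(=O)NH2) but the -C(=O)NH2 nitrogen has H2, not H1.
(C) has a primary amide (-C(=O)NH2) but the -C(=O)NH2 nitrogen has H2, not H1.
(D) has a dimethylamino group (-N(CH3)2) but the nitrogen has H0, not H1.
So the answer is (A).

A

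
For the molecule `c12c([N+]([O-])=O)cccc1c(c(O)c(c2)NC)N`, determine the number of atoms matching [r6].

The query [r6] means: r6 matches atoms in a six-membered ring.
Check the 17 heavy atoms by environment: 10× c (aromatic, in 6-ring) → match; 2× N (acyclic) → no; 1× N (charge +1, acyclic) → no; 1× O (charge -1, acyclic) → no; 2× O (acyclic) → no; 1× C (acyclic) → no.
That gives 10 matching atoms.

10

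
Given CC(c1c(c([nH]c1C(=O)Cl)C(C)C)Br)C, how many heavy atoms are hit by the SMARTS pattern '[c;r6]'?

The query [c;r6] means: aromatic carbon that belongs to a six-membered ring.
Check the 15 heavy atoms by environment: 1× n (aromatic, in 5-ring) → no; 4× c (aromatic, in 5-ring) → no; 7× C (acyclic) → no; 1× O (acyclic) → no; 1× Cl (acyclic) → no; 1× Br (acyclic) → no.
No environment satisfies the query, so 0 matching atoms.

0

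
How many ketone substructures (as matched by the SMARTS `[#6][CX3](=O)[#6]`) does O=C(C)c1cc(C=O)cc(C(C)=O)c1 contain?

2

[#6][CX3](=O)[#6] is the SMARTS for a ketone: a carbonyl carbon (no H) flanked by two carbons.
The molecule carries 2 separate instances of an acetyl/ketone group (-C(=O)CH3) meeting every constraint; each maps to a distinct set of atoms, giving 2 matches.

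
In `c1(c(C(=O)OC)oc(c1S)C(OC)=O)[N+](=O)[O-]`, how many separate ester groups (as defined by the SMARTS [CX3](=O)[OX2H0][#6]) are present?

2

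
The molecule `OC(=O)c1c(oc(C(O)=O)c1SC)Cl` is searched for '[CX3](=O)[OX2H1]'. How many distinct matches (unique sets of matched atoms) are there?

2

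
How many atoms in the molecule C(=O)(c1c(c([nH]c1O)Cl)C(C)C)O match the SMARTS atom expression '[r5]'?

The query [r5] means: r5 matches atoms in a five-membered ring.
Check the 13 heavy atoms by environment: 1× n (aromatic, in 5-ring) → match; 4× c (aromatic, in 5-ring) → match; 4× C (acyclic) → no; 1× Cl (acyclic) → no; 3× O (acyclic) → no.
Summing the matching environments: 1 + 4 = 5 matching atoms.

5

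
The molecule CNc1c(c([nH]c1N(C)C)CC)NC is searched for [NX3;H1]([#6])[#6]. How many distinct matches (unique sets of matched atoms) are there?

2

[NX3;H1]([#6])[#6] is the SMARTS for a secondary amine: a trivalent nitrogen with one H, bonded to two carbons.
The molecule carries 2 separate instances of an N-methylamino group (-NHCH3) meeting every constraint; each maps to a distinct set of atoms, giving 2 matches.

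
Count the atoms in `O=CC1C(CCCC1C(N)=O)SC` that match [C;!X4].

2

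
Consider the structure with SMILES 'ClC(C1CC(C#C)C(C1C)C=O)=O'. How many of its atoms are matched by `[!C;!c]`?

3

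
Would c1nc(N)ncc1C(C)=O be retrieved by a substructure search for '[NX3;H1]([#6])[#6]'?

No

The pattern [NX3;H1]([#6])[#6] describes a trivalent nitrogen with one H, bonded to two carbons — a secondary amine.
The closest candidate here is a primary amino group (-NH2), but the nitrogen has H2 and only one carbon neighbour. No other fragment satisfies the full query, so there is no match.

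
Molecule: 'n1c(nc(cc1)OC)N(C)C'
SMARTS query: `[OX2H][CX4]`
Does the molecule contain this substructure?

No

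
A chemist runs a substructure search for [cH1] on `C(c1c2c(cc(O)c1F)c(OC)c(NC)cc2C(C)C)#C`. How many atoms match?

Check the 21 heavy atoms by environment: 8× c (aromatic, H0) → no; 2× c (aromatic, H1) → match; 1× O (H0) → no; 4× C (H3) → no; 1× C (H0) → no; 2× C (H1) → no; 1× F (H0) → no; 1× N (H1) → no; 1× O (H1) → no.
That gives 2 matching atoms.

2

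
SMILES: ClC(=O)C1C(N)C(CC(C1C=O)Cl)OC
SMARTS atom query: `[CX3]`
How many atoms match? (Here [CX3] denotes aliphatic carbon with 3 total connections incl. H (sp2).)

2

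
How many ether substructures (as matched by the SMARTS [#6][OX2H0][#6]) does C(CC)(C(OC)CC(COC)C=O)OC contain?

3

[#6][OX2H0][#6] is the SMARTS for an ether: an aliphatic oxygen bridging two carbons with no H on the oxygen.
The molecule carries 3 separate instances of a methoxy ether (-OCH3) meeting every constraint; each maps to a distinct set of atoms, giving 3 matches.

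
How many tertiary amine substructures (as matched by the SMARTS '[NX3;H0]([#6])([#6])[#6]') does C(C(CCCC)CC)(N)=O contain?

0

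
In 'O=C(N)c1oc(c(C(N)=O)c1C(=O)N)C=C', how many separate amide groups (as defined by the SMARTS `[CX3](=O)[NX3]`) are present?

3

[CX3](=O)[NX3] is the SMARTS for an amide: a carbonyl carbon bonded to a trivalent nitrogen.
The molecule carries 3 separate instances of a primary amide (-C(=O)NH2) meeting every constraint; each maps to a distinct set of atoms, giving 3 matches.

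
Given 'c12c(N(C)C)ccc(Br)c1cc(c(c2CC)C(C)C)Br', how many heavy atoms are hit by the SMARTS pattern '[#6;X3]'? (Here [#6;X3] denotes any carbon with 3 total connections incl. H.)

10

The query [#6;X3] means: any carbon (aromatic or not) with three total connections.
Check the 20 heavy atoms by environment: 10× c (aromatic, X3) → match; 2× Br (X1) → no; 1× N (X3) → no; 7× C (X4) → no.
That gives 10 matching atoms.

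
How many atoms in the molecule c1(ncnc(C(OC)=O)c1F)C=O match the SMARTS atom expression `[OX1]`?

Check the 13 heavy atoms by environment: 2× n (aromatic, X2) → no; 4× c (aromatic, X3) → no; 1× F (X1) → no; 2× C (X3) → no; 2× O (X1) → match; 1× O (X2) → no; 1× C (X4) → no.
That gives 2 matching atoms.

2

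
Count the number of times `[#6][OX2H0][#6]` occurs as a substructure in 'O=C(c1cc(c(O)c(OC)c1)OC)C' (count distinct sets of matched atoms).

[#6][OX2H0][#6] is the SMARTS for an ether: an aliphatic oxygen bridging two carbons with no H on the oxygen.
The molecule carries 2 separate instances of a methoxy ether (-OCH3) meeting every constraint; each maps to a distinct set of atoms, giving 2 matches.

2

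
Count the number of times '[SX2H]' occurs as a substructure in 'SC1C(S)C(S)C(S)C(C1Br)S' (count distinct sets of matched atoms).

5

[SX2H] is the SMARTS for a thiol: an aliphatic sulfur with two connections, one being H.
The molecule carries 5 separate instances of a thiol (-SH) meeting every constraint; each maps to a distinct set of atoms, giving 5 matches.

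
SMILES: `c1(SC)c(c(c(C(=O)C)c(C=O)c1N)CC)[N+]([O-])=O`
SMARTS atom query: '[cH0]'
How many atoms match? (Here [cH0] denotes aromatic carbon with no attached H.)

Check the 19 heavy atoms by environment: 6× c (aromatic, H0) → match; 1× N (H2) → no; 1× C (H1) → no; 3× O (H0) → no; 1× C (H0) → no; 3× C (H3) → no; 1× S (H0) → no; 1× N (charge +1, H0) → no; 1× O (charge -1, H0) → no; 1× C (H2) → no.
That gives 6 matching atoms.

6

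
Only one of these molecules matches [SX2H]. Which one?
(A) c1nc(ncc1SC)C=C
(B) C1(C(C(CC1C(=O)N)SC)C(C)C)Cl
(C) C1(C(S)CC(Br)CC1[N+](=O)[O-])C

[SX2H] describes an aliphatic sulfur with two connections, one being H (a thiol).
(A) has a methylthio ether (-SCH3) but the sulfur has H0 (bonded to two carbons), not H1.
(B) has a methylthio ether (-SCH3) but the sulfur has H0 (bonded to two carbons), not H1.
(C) contains a thiol (-SH), which satisfies every atom and bond constraint.
So the answer is (C).

C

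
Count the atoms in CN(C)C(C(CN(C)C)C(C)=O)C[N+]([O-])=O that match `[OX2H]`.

0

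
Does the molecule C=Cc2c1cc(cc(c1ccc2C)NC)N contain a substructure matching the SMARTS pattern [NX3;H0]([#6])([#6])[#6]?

No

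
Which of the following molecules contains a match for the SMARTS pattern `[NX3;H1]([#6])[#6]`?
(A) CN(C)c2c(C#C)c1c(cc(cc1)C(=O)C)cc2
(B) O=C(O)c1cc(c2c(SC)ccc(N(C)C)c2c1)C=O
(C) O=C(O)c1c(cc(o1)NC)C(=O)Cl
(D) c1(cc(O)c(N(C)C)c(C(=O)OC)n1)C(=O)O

C

[NX3;H1]([#6])[#6] describes a trivalent nitrogen with one H, bonded to two carbons (a secondary amine).
(A) has a dimethylamino group (-N(CH3)2) but the nitrogen has H0, not H1.
(B) has a dimethylamino group (-N(CH3)2) but the nitrogen has H0, not H1.
(C) contains an N-methylamino group (-NHCH3), which satisfies every atom and bond constraint.
(D) has a dimethylamino group (-N(CH3)2) but the nitrogen has H0, not H1.
So the answer is (C).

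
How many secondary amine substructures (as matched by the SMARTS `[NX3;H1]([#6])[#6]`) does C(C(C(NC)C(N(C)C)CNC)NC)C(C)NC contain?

4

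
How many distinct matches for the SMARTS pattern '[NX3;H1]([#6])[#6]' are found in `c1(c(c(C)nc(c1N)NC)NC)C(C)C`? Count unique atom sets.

[NX3;H1]([#6])[#6] is the SMARTS for a secondary amine: a trivalent nitrogen with one H, bonded to two carbons.
The molecule carries 2 separate instances of an N-methylamino group (-NHCH3) meeting every constraint; each maps to a distinct set of atoms, giving 2 matches.

2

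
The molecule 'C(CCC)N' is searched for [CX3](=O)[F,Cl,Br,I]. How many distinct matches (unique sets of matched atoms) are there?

0

[CX3](=O)[F,Cl,Br,I] is the SMARTS for an acyl halide: a carbonyl carbon bonded to a halogen.
No fragment in the molecule satisfies every constraint, giving 0 matches.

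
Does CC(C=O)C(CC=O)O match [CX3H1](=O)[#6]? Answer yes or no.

The pattern [CX3H1](=O)[#6] describes an sp2 carbon with one H, double-bonded to O and single-bonded to carbon — an aldehyde.
The molecule carries an aldehyde (-CHO), whose atoms satisfy every constraint of the query, so the pattern matches.

Yes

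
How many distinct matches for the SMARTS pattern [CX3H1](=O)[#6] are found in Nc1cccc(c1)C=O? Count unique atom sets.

[CX3H1](=O)[#6] is the SMARTS for an aldehyde: an sp2 carbon with one H, double-bonded to O and single-bonded to carbon.
Exactly one fragment in the molecule meets all constraints, giving 1 match.

1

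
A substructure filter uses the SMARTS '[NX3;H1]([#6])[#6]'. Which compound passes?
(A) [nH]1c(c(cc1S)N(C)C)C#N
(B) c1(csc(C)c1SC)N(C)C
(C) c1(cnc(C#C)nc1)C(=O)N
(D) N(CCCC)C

[NX3;H1]([#6])[#6] describes a trivalent nitrogen with one H, bonded to two carbons (a secondary amine).
(A) has a dimethylamino group (-N(CH3)2) but the nitrogen has H0, not H1.
(B) has a dimethylamino group (-N(CH3)2) but the nitrogen has H0, not H1.
(C) has a primary amide (-C(=O)NH2) but the -C(=O)NH2 nitrogen has H2, not H1.
(D) contains an N-methylamino group (-NHCH3), which satisfies every atom and bond constraint.
So the answer is (D).

D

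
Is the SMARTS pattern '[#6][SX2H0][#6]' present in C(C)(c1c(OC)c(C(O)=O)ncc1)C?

The pattern [#6][SX2H0][#6] describes an aliphatic sulfur bridging two carbons with no H on the sulfur — a thioether.
The closest candidate here is a methoxy ether (-OCH3), but the bridging atom is O, not S. No other fragment satisfies the full query, so there is no match.

No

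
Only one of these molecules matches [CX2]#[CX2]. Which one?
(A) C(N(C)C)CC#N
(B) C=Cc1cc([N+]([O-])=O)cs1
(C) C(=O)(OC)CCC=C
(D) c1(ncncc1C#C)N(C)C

[CX2]#[CX2] describes a carbon-carbon triple bond (an alkyne).
(A) has a nitrile (-C#N) but the triple bond is C#N, not C#C.
(B) has a vinyl group (-CH=CH2) but the C=C is a double bond; both carbons are CX3, not CX2.
(C) has a vinyl group (-CH=CH2) but the C=C is a double bond; both carbons are CX3, not CX2.
(D) contains an ethynyl group (-C#CH), which satisfies every atom and bond constraint.
So the answer is (D).

D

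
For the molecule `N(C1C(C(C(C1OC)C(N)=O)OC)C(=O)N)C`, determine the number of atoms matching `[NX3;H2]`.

2

Check the 17 heavy atoms by environment: 5× C (H1, X4) → no; 2× O (H0, X2) → no; 3× C (H3, X4) → no; 2× C (H0, X3) → no; 2× O (H0, X1) → no; 2× N (H2, X3) → match; 1× N (H1, X3) → no.
That gives 2 matching atoms.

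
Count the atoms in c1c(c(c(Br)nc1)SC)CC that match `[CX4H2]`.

1

The query [CX4H2] means: sp3 carbon (X4) with exactly two hydrogens.
Check the 11 heavy atoms by environment: 1× n (aromatic, H0, X2) → no; 3× c (aromatic, H0, X3) → no; 2× c (aromatic, H1, X3) → no; 1× Br (H0, X1) → no; 1× S (H0, X2) → no; 2× C (H3, X4) → no; 1× C (H2, X4) → match.
That gives 1 matching atom.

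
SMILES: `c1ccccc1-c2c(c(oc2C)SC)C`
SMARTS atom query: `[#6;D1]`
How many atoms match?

3

The query [#6;D1] means: carbon bonded to exactly one heavy atom.
Check the 15 heavy atoms by environment: 1× o (aromatic, D2) → no; 5× c (aromatic, D3) → no; 3× C (D1) → match; 1× S (D2) → no; 5× c (aromatic, D2) → no.
That gives 3 matching atoms.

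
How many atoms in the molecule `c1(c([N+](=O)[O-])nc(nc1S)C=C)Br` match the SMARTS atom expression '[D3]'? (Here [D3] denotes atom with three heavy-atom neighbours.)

The query [D3] means: atom with exactly three heavy-atom neighbours.
Check the 13 heavy atoms by environment: 2× n (aromatic, D2) → no; 4× c (aromatic, D3) → match; 1× S (D1) → no; 1× Br (D1) → no; 1× N (charge +1, D3) → match; 1× O (charge -1, D1) → no; 1× O (D1) → no; 1× C (D2) → no; 1× C (D1) → no.
Summing the matching environments: 4 + 1 = 5 matching atoms.

5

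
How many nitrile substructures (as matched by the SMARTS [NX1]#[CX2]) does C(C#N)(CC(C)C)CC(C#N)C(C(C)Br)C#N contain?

[NX1]#[CX2] is the SMARTS for a nitrile: a nitrogen triple-bonded to a two-connected carbon.
The molecule carries 3 separate instances of a nitrile (-C#N) meeting every constraint; each maps to a distinct set of atoms, giving 3 matches.

3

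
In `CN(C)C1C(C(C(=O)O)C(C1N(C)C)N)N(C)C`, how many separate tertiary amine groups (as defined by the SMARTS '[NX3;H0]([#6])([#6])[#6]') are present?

[NX3;H0]([#6])([#6])[#6] is the SMARTS for a tertiary amine: a trivalent nitrogen with no H, bonded to three carbons.
The molecule carries 3 separate instances of a dimethylamino group (-N(CH3)2) meeting every constraint; each maps to a distinct set of atoms, giving 3 matches.

3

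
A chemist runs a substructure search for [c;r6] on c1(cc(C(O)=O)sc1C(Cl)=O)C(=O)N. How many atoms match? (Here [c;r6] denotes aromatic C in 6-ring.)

0

The query [c;r6] means: aromatic carbon that belongs to a six-membered ring.
Check the 14 heavy atoms by environment: 1× s (aromatic, in 5-ring) → no; 4× c (aromatic, in 5-ring) → no; 3× C (acyclic) → no; 4× O (acyclic) → no; 1× Cl (acyclic) → no; 1× N (acyclic) → no.
No environment satisfies the query, so 0 matching atoms.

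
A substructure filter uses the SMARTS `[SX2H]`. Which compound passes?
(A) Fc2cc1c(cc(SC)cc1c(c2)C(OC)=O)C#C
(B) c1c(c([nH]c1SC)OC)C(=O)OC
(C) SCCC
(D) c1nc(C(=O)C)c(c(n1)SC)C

[SX2H] describes an aliphatic sulfur with two connections, one being H (a thiol).
(A) has a methylthio ether (-SCH3) but the sulfur has H0 (bonded to two carbons), not H1.
(B) has a methylthio ether (-SCH3) but the sulfur has H0 (bonded to two carbons), not H1.
(C) contains a thiol (-SH), which satisfies every atom and bond constraint.
(D) has a methylthio ether (-SCH3) but the sulfur has H0 (bonded to two carbons), not H1.
So the answer is (C).

C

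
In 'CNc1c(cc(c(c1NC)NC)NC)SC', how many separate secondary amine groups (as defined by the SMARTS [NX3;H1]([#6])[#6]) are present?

4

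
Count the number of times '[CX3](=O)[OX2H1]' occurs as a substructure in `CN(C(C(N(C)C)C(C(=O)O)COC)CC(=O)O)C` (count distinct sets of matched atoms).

2

[CX3](=O)[OX2H1] is the SMARTS for a carboxylic acid: an sp2 carbon double-bonded to O and single-bonded to an -OH oxygen.
The molecule carries 2 separate instances of a carboxylic acid group (-C(=O)OH) meeting every constraint; each maps to a distinct set of atoms, giving 2 matches.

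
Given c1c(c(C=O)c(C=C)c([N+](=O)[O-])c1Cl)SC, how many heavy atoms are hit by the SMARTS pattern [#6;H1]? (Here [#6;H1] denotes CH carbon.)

3

The query [#6;H1] means: any carbon bearing exactly one hydrogen.
Check the 16 heavy atoms by environment: 1× c (aromatic, H1) → match; 5× c (aromatic, H0) → no; 2× C (H1) → match; 1× C (H2) → no; 2× O (H0) → no; 1× N (charge +1, H0) → no; 1× O (charge -1, H0) → no; 1× Cl (H0) → no; 1× S (H0) → no; 1× C (H3) → no.
Summing the matching environments: 1 + 2 = 3 matching atoms.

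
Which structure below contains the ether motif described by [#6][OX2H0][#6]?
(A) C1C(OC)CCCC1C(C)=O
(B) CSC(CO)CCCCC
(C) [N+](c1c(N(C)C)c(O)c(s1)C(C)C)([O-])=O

A

[#6][OX2H0][#6] describes an aliphatic oxygen bridging two carbons with no H on the oxygen (an ether).
(A) contains a methoxy ether (-OCH3), which satisfies every atom and bond constraint.
(B) has a hydroxyl group (-OH) but the oxygen has H1, not H0 bridging two carbons.
(C) has a hydroxyl group (-OH) but the oxygen has H1, not H0 bridging two carbons.
So the answer is (A).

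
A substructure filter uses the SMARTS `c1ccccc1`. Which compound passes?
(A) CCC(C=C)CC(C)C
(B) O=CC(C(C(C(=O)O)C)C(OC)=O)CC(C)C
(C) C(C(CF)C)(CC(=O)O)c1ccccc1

C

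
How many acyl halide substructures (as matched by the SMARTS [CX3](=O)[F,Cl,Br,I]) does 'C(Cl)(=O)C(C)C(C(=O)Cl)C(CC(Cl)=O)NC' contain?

[CX3](=O)[F,Cl,Br,I] is the SMARTS for an acyl halide: a carbonyl carbon bonded to a halogen.
The molecule carries 3 separate instances of an acyl chloride (-C(=O)Cl) meeting every constraint; each maps to a distinct set of atoms, giving 3 matches.

3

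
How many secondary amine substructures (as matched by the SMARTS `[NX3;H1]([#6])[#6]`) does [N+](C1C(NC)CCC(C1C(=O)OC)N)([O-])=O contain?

1

[NX3;H1]([#6])[#6] is the SMARTS for a secondary amine: a trivalent nitrogen with one H, bonded to two carbons.
Exactly one fragment in the molecule meets all constraints, giving 1 match.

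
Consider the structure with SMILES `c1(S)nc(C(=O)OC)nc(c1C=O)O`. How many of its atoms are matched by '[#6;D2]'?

The query [#6;D2] means: any carbon bonded to exactly two heavy atoms.
Check the 14 heavy atoms by environment: 2× n (aromatic, D2) → no; 4× c (aromatic, D3) → no; 1× C (D2) → match; 3× O (D1) → no; 1× S (D1) → no; 1× C (D3) → no; 1× O (D2) → no; 1× C (D1) → no.
That gives 1 matching atom.

1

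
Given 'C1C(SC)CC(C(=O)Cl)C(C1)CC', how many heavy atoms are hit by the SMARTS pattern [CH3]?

2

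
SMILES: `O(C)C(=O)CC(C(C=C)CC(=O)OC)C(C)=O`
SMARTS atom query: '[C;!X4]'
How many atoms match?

5

Check the 17 heavy atoms by environment: 7× C (X4) → no; 5× C (X3) → match; 3× O (X1) → no; 2× O (X2) → no.
That gives 5 matching atoms.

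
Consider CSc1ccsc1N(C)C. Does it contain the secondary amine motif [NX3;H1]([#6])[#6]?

The pattern [NX3;H1]([#6])[#6] describes a trivalent nitrogen with one H, bonded to two carbons — a secondary amine.
The closest candidate here is a dimethylamino group (-N(CH3)2), but the nitrogen has H0, not H1. No other fragment satisfies the full query, so there is no match.

No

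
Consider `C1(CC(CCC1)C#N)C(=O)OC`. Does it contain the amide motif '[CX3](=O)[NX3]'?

The pattern [CX3](=O)[NX3] describes a carbonyl carbon bonded to a trivalent nitrogen — an amide.
The closest candidate here is a nitrile (-C#N), but the nitrile N is NX1 (triple-bonded), not NX3. No other fragment satisfies the full query, so there is no match.

No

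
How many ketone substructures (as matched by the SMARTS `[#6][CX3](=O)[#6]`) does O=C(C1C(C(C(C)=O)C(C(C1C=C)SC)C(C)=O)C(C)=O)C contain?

[#6][CX3](=O)[#6] is the SMARTS for a ketone: a carbonyl carbon (no H) flanked by two carbons.
The molecule carries 4 separate instances of an acetyl/ketone group (-C(=O)CH3) meeting every constraint; each maps to a distinct set of atoms, giving 4 matches.

4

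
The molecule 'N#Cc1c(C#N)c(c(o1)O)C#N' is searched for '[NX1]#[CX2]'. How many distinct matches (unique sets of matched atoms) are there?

[NX1]#[CX2] is the SMARTS for a nitrile: a nitrogen triple-bonded to a two-connected carbon.
The molecule carries 3 separate instances of a nitrile (-C#N) meeting every constraint; each maps to a distinct set of atoms, giving 3 matches.

3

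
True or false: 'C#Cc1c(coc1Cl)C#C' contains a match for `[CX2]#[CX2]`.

The pattern [CX2]#[CX2] describes a carbon-carbon triple bond — an alkyne.
The molecule carries an ethynyl group (-C#CH), whose atoms satisfy every constraint of the query, so the pattern matches.

True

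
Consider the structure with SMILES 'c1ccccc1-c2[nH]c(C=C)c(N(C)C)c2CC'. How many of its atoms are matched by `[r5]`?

5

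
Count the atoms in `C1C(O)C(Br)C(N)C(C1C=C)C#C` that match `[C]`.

The query [C] means: uppercase C matches aliphatic (non-aromatic) carbon only.
Check the 13 heavy atoms by environment: 10× C → match; 1× Br → no; 1× N → no; 1× O → no.
That gives 10 matching atoms.

10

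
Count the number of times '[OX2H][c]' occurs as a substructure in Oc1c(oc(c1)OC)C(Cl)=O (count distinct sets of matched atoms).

1

[OX2H][c] is the SMARTS for a phenol: a hydroxyl oxygen attached to an aromatic carbon.
Exactly one fragment in the molecule meets all constraints, giving 1 match.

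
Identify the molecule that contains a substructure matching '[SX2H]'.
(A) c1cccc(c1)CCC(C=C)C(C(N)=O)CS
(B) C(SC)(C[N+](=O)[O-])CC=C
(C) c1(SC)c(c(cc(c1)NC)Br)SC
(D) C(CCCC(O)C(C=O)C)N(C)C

A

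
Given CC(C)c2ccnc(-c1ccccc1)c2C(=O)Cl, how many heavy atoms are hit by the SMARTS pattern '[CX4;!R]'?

3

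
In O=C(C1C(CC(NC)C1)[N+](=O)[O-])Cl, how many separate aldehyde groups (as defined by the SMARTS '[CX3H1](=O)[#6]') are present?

[CX3H1](=O)[#6] is the SMARTS for an aldehyde: an sp2 carbon with one H, double-bonded to O and single-bonded to carbon.
No fragment in the molecule satisfies every constraint, giving 0 matches.

0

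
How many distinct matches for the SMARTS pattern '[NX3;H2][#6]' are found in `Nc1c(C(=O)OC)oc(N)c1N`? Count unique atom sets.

3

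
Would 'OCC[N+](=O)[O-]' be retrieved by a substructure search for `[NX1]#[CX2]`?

The pattern [NX1]#[CX2] describes a nitrogen triple-bonded to a two-connected carbon — a nitrile.
The closest candidate here is a nitro group (-[N+](=O)[O-]), but there is no C#N triple bond. No other fragment satisfies the full query, so there is no match.

No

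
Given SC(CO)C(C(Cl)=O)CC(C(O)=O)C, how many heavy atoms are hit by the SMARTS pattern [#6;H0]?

2

Check the 14 heavy atoms by environment: 1× C (H3) → no; 3× C (H1) → no; 2× C (H2) → no; 2× C (H0) → match; 2× O (H0) → no; 2× O (H1) → no; 1× Cl (H0) → no; 1× S (H1) → no.
That gives 2 matching atoms.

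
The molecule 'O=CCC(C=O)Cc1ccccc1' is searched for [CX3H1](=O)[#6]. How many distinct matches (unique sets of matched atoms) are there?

2

[CX3H1](=O)[#6] is the SMARTS for an aldehyde: an sp2 carbon with one H, double-bonded to O and single-bonded to carbon.
The molecule carries 2 separate instances of an aldehyde (-CHO) meeting every constraint; each maps to a distinct set of atoms, giving 2 matches.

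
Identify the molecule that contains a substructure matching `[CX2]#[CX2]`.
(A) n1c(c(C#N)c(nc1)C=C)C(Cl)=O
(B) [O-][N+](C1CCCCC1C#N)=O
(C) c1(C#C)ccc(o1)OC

C

[CX2]#[CX2] describes a carbon-carbon triple bond (an alkyne).
(A) has a nitrile (-C#N) but the triple bond is C#N, not C#C.
(B) has a nitrile (-C#N) but the triple bond is C#N, not C#C.
(C) contains an ethynyl group (-C#CH), which satisfies every atom and bond constraint.
So the answer is (C).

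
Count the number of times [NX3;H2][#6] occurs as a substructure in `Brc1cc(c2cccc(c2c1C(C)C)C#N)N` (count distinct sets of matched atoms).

1

[NX3;H2][#6] is the SMARTS for a primary amine: a trivalent nitrogen with two H attached to carbon.
Exactly one fragment in the molecule meets all constraints, giving 1 match.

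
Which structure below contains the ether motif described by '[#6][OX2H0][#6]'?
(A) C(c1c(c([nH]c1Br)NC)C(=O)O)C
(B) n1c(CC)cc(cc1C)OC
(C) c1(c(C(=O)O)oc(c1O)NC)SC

[#6][OX2H0][#6] describes an aliphatic oxygen bridging two carbons with no H on the oxygen (an ether).
(A) has a carboxylic acid group (-C(=O)OH) but the -OH oxygen has H1; the =O is OX1, not OX2.
(B) contains a methoxy ether (-OCH3), which satisfies every atom and bond constraint.
(C) has a hydroxyl group (-OH) but the oxygen has H1, not H0 bridging two carbons.
So the answer is (B).

B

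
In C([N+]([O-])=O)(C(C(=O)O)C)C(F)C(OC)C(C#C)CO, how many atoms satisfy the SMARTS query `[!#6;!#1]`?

8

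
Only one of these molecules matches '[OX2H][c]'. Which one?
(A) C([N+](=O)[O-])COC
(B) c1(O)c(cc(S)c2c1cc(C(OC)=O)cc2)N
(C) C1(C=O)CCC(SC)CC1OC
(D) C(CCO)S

[OX2H][c] describes a hydroxyl oxygen attached to an aromatic carbon (a phenol).
(A) has a methoxy ether (-OCH3) but the oxygen has H0, not H1.
(B) contains a hydroxyl group (-OH), which satisfies every atom and bond constraint.
(C) has a methoxy ether (-OCH3) but the oxygen has H0, not H1.
(D) has a hydroxyl group (-OH) but the -OH is on an aliphatic carbon, not an aromatic c.
So the answer is (B).

B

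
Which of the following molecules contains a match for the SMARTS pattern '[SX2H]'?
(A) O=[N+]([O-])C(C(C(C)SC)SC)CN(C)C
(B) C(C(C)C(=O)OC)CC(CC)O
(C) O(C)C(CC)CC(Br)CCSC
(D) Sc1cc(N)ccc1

D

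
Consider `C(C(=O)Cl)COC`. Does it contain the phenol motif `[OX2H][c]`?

The pattern [OX2H][c] describes a hydroxyl oxygen attached to an aromatic carbon — a phenol.
The closest candidate here is a methoxy ether (-OCH3), but the oxygen has H0, not H1. No other fragment satisfies the full query, so there is no match.

No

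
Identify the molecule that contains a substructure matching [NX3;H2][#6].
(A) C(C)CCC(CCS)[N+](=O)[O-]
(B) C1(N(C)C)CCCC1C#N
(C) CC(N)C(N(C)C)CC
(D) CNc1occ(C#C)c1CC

C

[NX3;H2][#6] describes a trivalent nitrogen with two H attached to carbon (a primary amine).
(A) has a nitro group (-[N+](=O)[O-]) but the nitrogen is [N+] with no H, not NX3H2.
(B) has a dimethylamino group (-N(CH3)2) but the nitrogen has H0, not H2.
(C) contains a primary amino group (-NH2), which satisfies every atom and bond constraint.
(D) has an N-methylamino group (-NHCH3) but the nitrogen bears two carbons and only one H (H1), not H2.
So the answer is (C).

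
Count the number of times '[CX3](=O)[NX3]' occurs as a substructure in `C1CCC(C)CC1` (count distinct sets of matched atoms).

0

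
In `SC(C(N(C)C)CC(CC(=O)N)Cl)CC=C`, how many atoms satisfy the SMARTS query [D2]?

The query [D2] means: atom with exactly two heavy-atom neighbours.
Check the 16 heavy atoms by environment: 4× C (D2) → match; 4× C (D3) → no; 1× S (D1) → no; 1× N (D3) → no; 3× C (D1) → no; 1× Cl (D1) → no; 1× O (D1) → no; 1× N (D1) → no.
That gives 4 matching atoms.

4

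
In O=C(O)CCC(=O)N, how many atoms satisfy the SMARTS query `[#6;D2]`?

The query [#6;D2] means: any carbon bonded to exactly two heavy atoms.
Check the 8 heavy atoms by environment: 2× C (D2) → match; 2× C (D3) → no; 3× O (D1) → no; 1× N (D1) → no.
That gives 2 matching atoms.

2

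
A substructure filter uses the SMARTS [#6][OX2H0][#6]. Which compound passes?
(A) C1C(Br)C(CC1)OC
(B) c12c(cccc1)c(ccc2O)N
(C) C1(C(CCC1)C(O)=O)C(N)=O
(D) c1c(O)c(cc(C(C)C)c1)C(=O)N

A

[#6][OX2H0][#6] describes an aliphatic oxygen bridging two carbons with no H on the oxygen (an ether).
(A) contains a methoxy ether (-OCH3), which satisfies every atom and bond constraint.
(B) has a hydroxyl group (-OH) but the oxygen has H1, not H0 bridging two carbons.
(C) has a carboxylic acid group (-C(=O)OH) but the -OH oxygen has H1; the =O is OX1, not OX2.
(D) has a hydroxyl group (-OH) but the oxygen has H1, not H0 bridging two carbons.
So the answer is (A).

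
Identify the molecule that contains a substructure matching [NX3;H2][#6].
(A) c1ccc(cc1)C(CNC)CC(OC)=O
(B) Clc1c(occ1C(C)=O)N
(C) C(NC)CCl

[NX3;H2][#6] describes a trivalent nitrogen with two H attached to carbon (a primary amine).
(A) has an N-methylamino group (-NHCH3) but the nitrogen bears two carbons and only one H (H1), not H2.
(B) contains a primary amino group (-NH2), which satisfies every atom and bond constraint.
(C) has an N-methylamino group (-NHCH3) but the nitrogen bears two carbons and only one H (H1), not H2.
So the answer is (B).

B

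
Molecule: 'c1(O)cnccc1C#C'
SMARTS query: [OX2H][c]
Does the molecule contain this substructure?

Yes

The pattern [OX2H][c] describes a hydroxyl oxygen attached to an aromatic carbon — a phenol.
The molecule carries a hydroxyl group (-OH), whose atoms satisfy every constraint of the query, so the pattern matches.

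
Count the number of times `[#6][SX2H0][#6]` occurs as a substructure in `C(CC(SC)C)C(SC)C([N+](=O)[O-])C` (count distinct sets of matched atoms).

2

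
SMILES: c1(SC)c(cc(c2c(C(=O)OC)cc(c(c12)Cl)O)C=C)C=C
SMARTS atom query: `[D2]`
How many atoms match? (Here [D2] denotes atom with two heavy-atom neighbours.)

6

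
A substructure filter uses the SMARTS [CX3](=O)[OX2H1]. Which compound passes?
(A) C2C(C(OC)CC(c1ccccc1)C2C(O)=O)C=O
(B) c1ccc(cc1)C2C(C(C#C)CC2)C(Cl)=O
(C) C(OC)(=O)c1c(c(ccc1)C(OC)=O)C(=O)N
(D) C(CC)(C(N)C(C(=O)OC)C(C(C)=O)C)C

A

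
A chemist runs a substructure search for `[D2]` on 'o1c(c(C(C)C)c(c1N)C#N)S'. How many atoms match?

The query [D2] means: atom with exactly two heavy-atom neighbours.
Check the 12 heavy atoms by environment: 1× o (aromatic, D2) → match; 4× c (aromatic, D3) → no; 1× C (D3) → no; 2× C (D1) → no; 2× N (D1) → no; 1× S (D1) → no; 1× C (D2) → match.
Summing the matching environments: 1 + 1 = 2 matching atoms.

2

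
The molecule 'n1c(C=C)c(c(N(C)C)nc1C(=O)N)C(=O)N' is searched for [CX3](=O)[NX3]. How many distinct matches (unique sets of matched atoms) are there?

2

[CX3](=O)[NX3] is the SMARTS for an amide: a carbonyl carbon bonded to a trivalent nitrogen.
The molecule carries 2 separate instances of a primary amide (-C(=O)NH2) meeting every constraint; each maps to a distinct set of atoms, giving 2 matches.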